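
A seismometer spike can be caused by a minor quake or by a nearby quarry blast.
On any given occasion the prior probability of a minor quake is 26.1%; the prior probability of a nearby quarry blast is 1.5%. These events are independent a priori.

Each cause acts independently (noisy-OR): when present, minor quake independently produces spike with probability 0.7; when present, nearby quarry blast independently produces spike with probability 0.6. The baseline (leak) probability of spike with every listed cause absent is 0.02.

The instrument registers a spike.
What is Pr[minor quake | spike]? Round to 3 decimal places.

Pr[minor quake | spike] ≈ 0.897

Under noisy-OR, P(spike | causes) = 1 − (1−0.02)·∏(1−qᵢ) over the active causes.
For the numerator, keep only minor quake=true terms: 0.181502 + 0.003455 = 0.184957
The normalizing constant is 0.02*0.739*0.985 + 0.608*0.739*0.015 + 0.706*0.261*0.985 + 0.8824*0.261*0.015 = 0.206255
P(minor quake | spike) = 0.184957/0.206255 ≈ 0.897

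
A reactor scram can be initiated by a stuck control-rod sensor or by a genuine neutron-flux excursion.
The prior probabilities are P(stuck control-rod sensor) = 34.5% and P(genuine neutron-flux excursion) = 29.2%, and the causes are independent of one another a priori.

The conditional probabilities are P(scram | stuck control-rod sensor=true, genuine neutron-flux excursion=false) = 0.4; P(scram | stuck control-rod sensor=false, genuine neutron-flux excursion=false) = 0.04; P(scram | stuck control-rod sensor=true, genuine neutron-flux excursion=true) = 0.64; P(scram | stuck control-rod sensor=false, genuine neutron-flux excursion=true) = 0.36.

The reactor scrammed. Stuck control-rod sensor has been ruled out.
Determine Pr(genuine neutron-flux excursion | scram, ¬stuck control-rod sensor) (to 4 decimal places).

Pr(genuine neutron-flux excursion | scram, ¬stuck control-rod sensor) ≈ 0.7878

P(scram | ¬stuck control-rod sensor) = 0.04*0.708 + 0.36*0.292 = 0.028320 + 0.105120 = 0.133440
Restricting to configurations with genuine neutron-flux excursion present: 0.36*0.292 = 0.105120.
So P(genuine neutron-flux excursion | scram, ¬stuck control-rod sensor) = 0.105120/0.133440 ≈ 0.7878.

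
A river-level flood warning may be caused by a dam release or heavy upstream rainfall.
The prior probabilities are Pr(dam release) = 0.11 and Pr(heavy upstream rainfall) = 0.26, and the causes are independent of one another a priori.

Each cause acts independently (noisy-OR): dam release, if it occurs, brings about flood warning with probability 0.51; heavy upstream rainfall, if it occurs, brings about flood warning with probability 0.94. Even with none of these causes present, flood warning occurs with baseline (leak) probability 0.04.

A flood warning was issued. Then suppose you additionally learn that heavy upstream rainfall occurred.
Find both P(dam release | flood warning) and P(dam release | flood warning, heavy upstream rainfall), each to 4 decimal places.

Under noisy-OR, P(flood warning | causes) = 1 − (1−0.04)·∏(1−qᵢ) over the active causes.
P(flood warning) = 0.04·0.89·0.74 + 0.9424·0.89·0.26 + 0.5296·0.11·0.74 + 0.971776·0.11·0.26 = 0.026344 + 0.218071 + 0.043109 + 0.027793 = 0.315317
Restricting to configurations with dam release present: 0.043109 + 0.027793 = 0.070902.
Hence the posterior is 0.070902/0.315317 ≈ 0.2249.

Now condition on the additional information:
P(flood warning | heavy upstream rainfall) = 0.9424×0.89 + 0.971776×0.11 = 0.838736 + 0.106895 = 0.945631
The dam release-present share is 0.971776×0.11 = 0.106895.
Hence the posterior is 0.106895/0.945631 ≈ 0.1130.
Conditioning on heavy upstream rainfall lowers the posterior on dam release: the classic explaining-away effect in a common-effect structure.

P(dam release | flood warning) ≈ 0.2249; P(dam release | flood warning, heavy upstream rainfall) ≈ 0.1130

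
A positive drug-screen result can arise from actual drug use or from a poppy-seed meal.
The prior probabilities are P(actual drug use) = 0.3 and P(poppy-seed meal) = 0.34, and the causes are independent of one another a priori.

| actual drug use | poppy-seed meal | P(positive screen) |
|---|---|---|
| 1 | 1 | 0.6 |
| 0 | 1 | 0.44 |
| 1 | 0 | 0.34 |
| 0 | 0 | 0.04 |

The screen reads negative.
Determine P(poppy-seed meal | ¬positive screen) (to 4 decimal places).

P(poppy-seed meal | ¬positive screen) ≈ 0.2326

Enumerate the 4 (actual drug use, poppy-seed meal) configurations and weight by the priors:
  P(¬positive screen) = 0.96*0.7*0.66 + 0.56*0.7*0.34 + 0.66*0.3*0.66 + 0.4*0.3*0.34
        = 0.443520 + 0.133280 + 0.130680 + 0.040800 = 0.748280
Keeping only the poppy-seed meal-present terms gives 0.174080, so
  P(poppy-seed meal | ¬positive screen) = 0.174080 / 0.748280 ≈ 0.2326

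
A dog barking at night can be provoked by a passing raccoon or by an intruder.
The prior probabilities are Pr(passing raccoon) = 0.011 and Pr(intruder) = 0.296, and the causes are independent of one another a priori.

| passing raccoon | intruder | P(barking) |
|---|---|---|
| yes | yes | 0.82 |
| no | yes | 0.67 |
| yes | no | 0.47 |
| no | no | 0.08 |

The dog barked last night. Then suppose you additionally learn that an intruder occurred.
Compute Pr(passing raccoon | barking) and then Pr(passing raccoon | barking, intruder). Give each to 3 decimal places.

By total probability over the 4 (passing raccoon, intruder) configurations:
  P(barking) = 0.08*0.989*0.704 + 0.67*0.989*0.296 + 0.47*0.011*0.704 + 0.82*0.011*0.296
        = 0.055700 + 0.196138 + 0.003640 + 0.002670 = 0.258148
Configurations with passing raccoon contribute 0.006310, so
  P(passing raccoon | barking) = 0.006310 / 0.258148 ≈ 0.024

Now also conditioning on intruder=true:
Weight on passing raccoon=true, given the evidence: 0.82*0.011 = 0.009020
The normalizing constant is 0.67*0.989 + 0.82*0.011 = 0.671650
Posterior = 0.009020 / 0.671650 ≈ 0.013
This is intercausal reasoning (explaining away): once intruder accounts for the barking, passing raccoon becomes less likely.

Pr(passing raccoon | barking) ≈ 0.024; Pr(passing raccoon | barking, intruder) ≈ 0.013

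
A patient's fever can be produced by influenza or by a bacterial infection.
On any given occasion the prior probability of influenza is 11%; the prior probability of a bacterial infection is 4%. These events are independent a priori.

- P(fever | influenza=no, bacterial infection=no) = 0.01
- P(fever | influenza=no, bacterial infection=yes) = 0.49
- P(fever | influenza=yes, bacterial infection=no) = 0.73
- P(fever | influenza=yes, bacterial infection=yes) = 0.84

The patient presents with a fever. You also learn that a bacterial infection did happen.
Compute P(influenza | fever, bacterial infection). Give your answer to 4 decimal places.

P(influenza | fever, bacterial infection) ≈ 0.1748

P(fever | bacterial infection) = 0.49×0.89 + 0.84×0.11 = 0.436100 + 0.092400 = 0.528500
Restricting to configurations with influenza present: 0.84×0.11 = 0.092400.
Hence the posterior is 0.092400/0.528500 ≈ 0.1748.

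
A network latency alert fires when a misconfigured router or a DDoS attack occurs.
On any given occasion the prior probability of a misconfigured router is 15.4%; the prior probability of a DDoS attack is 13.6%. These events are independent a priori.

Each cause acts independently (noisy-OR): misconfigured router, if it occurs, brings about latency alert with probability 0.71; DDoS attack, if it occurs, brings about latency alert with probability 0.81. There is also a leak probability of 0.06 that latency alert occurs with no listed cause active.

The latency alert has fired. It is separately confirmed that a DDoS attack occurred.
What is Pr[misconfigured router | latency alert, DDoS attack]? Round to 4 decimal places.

Under noisy-OR, P(latency alert | causes) = 1 − (1−0.06)·∏(1−qᵢ) over the active causes.
By total probability over both values of misconfigured router:
  P(latency alert | DDoS attack) = 0.8214*0.846 + 0.948206*0.154
        = 0.694904 + 0.146024 = 0.840928
Configurations with misconfigured router contribute 0.146024, so
  P(misconfigured router | latency alert, DDoS attack) = 0.146024 / 0.840928 ≈ 0.1736

Pr[misconfigured router | latency alert, DDoS attack] ≈ 0.1736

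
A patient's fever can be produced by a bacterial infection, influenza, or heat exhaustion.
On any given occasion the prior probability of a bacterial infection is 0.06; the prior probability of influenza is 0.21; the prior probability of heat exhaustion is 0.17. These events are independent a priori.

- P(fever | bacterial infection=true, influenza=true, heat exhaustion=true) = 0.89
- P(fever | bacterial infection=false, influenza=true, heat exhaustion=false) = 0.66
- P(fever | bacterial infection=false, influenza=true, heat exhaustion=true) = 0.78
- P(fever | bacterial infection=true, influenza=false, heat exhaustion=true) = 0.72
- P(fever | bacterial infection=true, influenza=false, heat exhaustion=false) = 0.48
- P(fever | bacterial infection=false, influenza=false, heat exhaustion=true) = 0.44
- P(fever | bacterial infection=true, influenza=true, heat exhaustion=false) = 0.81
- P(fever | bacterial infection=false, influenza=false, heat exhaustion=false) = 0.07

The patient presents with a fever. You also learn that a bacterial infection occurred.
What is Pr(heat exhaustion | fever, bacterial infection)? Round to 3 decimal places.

Weight on heat exhaustion=true, given the evidence: 0.096696 + 0.031773 = 0.128469
Normalizer over all consistent configurations: 0.48×0.79×0.83 + 0.72×0.79×0.17 + 0.81×0.21×0.83 + 0.89×0.21×0.17 = 0.584388
Posterior = 0.128469 / 0.584388 ≈ 0.220

Pr(heat exhaustion | fever, bacterial infection) ≈ 0.220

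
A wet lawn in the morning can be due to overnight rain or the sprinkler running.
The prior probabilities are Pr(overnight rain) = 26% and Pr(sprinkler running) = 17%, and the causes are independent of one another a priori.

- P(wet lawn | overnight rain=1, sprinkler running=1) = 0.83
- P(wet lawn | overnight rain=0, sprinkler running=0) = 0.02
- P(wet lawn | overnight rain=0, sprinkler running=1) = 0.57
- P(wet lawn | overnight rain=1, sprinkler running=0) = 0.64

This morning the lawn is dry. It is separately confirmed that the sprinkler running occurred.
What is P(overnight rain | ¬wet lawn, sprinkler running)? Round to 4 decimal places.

P(¬wet lawn | sprinkler running) = 0.43·0.74 + 0.17·0.26 = 0.318200 + 0.044200 = 0.362400
Of this, 0.044200 comes from 0.17·0.26 (the overnight rain=true cases).
So P(overnight rain | ¬wet lawn, sprinkler running) = 0.044200/0.362400 ≈ 0.1220.

P(overnight rain | ¬wet lawn, sprinkler running) ≈ 0.1220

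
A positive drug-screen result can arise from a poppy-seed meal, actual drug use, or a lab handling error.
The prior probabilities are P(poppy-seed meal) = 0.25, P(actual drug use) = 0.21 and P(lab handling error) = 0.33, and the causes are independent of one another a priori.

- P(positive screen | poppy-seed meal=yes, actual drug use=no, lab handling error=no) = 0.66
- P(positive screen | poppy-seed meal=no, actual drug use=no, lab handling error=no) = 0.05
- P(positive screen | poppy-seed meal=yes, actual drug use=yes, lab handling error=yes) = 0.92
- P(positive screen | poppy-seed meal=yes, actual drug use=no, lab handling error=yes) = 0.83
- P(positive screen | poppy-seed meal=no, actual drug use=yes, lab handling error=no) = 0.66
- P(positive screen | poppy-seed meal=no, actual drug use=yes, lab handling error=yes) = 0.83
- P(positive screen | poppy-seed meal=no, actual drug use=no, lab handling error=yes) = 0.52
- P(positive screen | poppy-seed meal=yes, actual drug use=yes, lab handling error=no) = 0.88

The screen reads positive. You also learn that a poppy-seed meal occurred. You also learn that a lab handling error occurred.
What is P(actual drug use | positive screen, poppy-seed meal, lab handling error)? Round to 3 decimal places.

Sum P(positive screen|·) weighted by the priors over both values of actual drug use:
  P(positive screen | poppy-seed meal, lab handling error) = 0.83*0.79 + 0.92*0.21
        = 0.655700 + 0.193200 = 0.848900
The terms with actual drug use present sum to 0.193200, so
  P(actual drug use | positive screen, poppy-seed meal, lab handling error) = 0.193200 / 0.848900 ≈ 0.228

P(actual drug use | positive screen, poppy-seed meal, lab handling error) ≈ 0.228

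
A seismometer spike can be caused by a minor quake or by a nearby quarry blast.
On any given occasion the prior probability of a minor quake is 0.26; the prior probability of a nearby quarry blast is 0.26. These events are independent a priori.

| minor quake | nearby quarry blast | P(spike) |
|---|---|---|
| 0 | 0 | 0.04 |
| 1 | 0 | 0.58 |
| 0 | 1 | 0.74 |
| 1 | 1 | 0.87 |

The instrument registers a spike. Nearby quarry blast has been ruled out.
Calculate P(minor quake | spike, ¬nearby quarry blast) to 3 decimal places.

P(spike | ¬nearby quarry blast) = 0.04·0.74 + 0.58·0.26 = 0.029600 + 0.150800 = 0.180400
Restricting to configurations with minor quake present: 0.58·0.26 = 0.150800.
Hence the posterior is 0.150800/0.180400 ≈ 0.836.

P(minor quake | spike, ¬nearby quarry blast) ≈ 0.836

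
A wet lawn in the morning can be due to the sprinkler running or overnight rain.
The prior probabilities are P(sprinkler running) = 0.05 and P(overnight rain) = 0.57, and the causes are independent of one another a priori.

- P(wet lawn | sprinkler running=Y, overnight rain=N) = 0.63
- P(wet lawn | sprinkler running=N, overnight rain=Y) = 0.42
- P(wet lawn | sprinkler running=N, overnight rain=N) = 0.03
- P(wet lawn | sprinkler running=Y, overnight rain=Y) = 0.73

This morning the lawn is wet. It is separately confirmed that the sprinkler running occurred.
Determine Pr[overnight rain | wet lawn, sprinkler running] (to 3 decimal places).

Pr[overnight rain | wet lawn, sprinkler running] ≈ 0.606

P(wet lawn | sprinkler running) = 0.63×0.43 + 0.73×0.57 = 0.270900 + 0.416100 = 0.687000
The overnight rain-present share is 0.73×0.57 = 0.416100.
Hence the posterior is 0.416100/0.687000 ≈ 0.606.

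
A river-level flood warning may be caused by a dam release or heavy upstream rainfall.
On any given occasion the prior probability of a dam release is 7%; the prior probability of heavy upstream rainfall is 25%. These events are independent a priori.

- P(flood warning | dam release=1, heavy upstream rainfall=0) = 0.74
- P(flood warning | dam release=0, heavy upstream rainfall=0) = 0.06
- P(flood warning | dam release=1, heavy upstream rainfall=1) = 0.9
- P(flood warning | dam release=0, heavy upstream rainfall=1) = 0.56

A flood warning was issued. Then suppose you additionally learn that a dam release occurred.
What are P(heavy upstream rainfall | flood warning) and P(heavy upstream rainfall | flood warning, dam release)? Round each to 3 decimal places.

P(heavy upstream rainfall | flood warning) ≈ 0.644; P(heavy upstream rainfall | flood warning, dam release) ≈ 0.288

Enumerate the 4 (dam release, heavy upstream rainfall) configurations and weight by the priors:
  P(flood warning) = 0.06×0.93×0.75 + 0.56×0.93×0.25 + 0.74×0.07×0.75 + 0.9×0.07×0.25
        = 0.041850 + 0.130200 + 0.038850 + 0.015750 = 0.226650
Keeping only the heavy upstream rainfall-present terms gives 0.145950, so
  P(heavy upstream rainfall | flood warning) = 0.145950 / 0.226650 ≈ 0.644

With the extra evidence:
P(flood warning | dam release) = 0.74×0.75 + 0.9×0.25 = 0.555000 + 0.225000 = 0.780000
Restricting to configurations with heavy upstream rainfall present: 0.9×0.25 = 0.225000.
P(heavy upstream rainfall | flood warning, dam release) = 0.225000 / 0.780000 ≈ 0.288
— dam release explains away the evidence for heavy upstream rainfall.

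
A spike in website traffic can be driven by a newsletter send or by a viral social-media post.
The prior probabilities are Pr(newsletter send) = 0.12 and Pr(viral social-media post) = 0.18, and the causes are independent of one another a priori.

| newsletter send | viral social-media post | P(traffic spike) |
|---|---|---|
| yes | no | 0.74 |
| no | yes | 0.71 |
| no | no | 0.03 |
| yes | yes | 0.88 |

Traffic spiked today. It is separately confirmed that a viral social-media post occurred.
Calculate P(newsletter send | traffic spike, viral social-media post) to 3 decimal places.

P(traffic spike | viral social-media post) = 0.71×0.88 + 0.88×0.12 = 0.624800 + 0.105600 = 0.730400
Restricting to configurations with newsletter send present: 0.88×0.12 = 0.105600.
P(newsletter send | traffic spike, viral social-media post) = 0.105600 / 0.730400 ≈ 0.145

P(newsletter send | traffic spike, viral social-media post) ≈ 0.145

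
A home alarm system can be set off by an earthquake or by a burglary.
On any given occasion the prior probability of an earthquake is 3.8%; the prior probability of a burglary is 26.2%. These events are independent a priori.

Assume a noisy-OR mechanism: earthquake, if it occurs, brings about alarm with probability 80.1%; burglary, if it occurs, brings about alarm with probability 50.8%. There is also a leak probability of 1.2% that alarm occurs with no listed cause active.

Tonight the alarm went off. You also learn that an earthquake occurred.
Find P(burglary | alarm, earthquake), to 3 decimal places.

P(burglary | alarm, earthquake) ≈ 0.285

Under noisy-OR, P(alarm | causes) = 1 − (1−0.012)·∏(1−qᵢ) over the active causes.
Numerator (weight on configurations with burglary): 0.903267·0.262 = 0.236656
Denominator P(alarm | earthquake): 0.803388·0.738 + 0.903267·0.262 = 0.829556
P(burglary | alarm, earthquake) = 0.236656/0.829556 ≈ 0.285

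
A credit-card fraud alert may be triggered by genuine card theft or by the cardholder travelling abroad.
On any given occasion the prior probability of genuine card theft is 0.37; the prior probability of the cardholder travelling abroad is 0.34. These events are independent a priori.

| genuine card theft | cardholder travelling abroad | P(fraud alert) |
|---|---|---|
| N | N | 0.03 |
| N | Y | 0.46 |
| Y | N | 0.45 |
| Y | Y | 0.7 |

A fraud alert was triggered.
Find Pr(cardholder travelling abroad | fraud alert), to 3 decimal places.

For the numerator, keep only cardholder travelling abroad=true terms: 0.098532 + 0.088060 = 0.186592
Normalizer over all consistent configurations: 0.03·0.63·0.66 + 0.46·0.63·0.34 + 0.45·0.37·0.66 + 0.7·0.37·0.34 = 0.308956
P(cardholder travelling abroad | fraud alert) = 0.186592/0.308956 ≈ 0.604

Pr(cardholder travelling abroad | fraud alert) ≈ 0.604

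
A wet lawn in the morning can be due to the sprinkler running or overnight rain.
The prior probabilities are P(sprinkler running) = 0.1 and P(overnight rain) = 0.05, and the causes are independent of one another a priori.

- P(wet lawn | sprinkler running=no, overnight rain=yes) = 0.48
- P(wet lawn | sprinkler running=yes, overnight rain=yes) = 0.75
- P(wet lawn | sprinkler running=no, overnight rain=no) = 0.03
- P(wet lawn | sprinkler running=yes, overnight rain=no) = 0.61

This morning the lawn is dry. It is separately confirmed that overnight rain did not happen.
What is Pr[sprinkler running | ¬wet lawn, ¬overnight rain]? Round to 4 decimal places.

Numerator (weight on configurations with sprinkler running): 0.39*0.1 = 0.039000
Denominator P(¬wet lawn | ¬overnight rain): 0.97*0.9 + 0.39*0.1 = 0.912000
P(sprinkler running | ¬wet lawn, ¬overnight rain) = 0.039000/0.912000 ≈ 0.0428

Pr[sprinkler running | ¬wet lawn, ¬overnight rain] ≈ 0.0428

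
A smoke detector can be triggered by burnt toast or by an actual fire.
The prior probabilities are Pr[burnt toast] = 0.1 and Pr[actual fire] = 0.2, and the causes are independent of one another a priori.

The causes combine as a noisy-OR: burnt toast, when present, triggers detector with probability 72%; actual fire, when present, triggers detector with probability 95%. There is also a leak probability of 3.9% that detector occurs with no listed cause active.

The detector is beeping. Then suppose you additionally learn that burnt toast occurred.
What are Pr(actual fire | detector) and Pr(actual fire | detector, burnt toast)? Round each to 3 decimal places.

Pr(actual fire | detector) ≈ 0.688; Pr(actual fire | detector, burnt toast) ≈ 0.252

Under noisy-OR, P(detector | causes) = 1 − (1−0.039)·∏(1−qᵢ) over the active causes.
P(detector) = 0.039×0.9×0.8 + 0.95195×0.9×0.2 + 0.73092×0.1×0.8 + 0.986546×0.1×0.2 = 0.028080 + 0.171351 + 0.058474 + 0.019731 = 0.277636
The actual fire-present share is 0.171351 + 0.019731 = 0.191082.
Hence the posterior is 0.191082/0.277636 ≈ 0.688.

With the extra evidence:
P(detector | burnt toast) = 0.73092×0.8 + 0.986546×0.2 = 0.584736 + 0.197309 = 0.782045
Restricting to configurations with actual fire present: 0.986546×0.2 = 0.197309.
So P(actual fire | detector, burnt toast) = 0.197309/0.782045 ≈ 0.252.
Conditioning on burnt toast lowers the posterior on actual fire: the classic explaining-away effect in a common-effect structure.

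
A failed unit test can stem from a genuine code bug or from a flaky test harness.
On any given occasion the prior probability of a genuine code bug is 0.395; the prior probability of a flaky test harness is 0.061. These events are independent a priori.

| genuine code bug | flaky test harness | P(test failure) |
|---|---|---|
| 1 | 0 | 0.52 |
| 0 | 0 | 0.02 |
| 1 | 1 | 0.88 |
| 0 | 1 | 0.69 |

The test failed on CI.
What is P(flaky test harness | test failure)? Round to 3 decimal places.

P(flaky test harness | test failure) ≈ 0.186

Weight on flaky test harness=true, given the evidence: 0.025464 + 0.021204 = 0.046668
Normalizer over all consistent configurations: 0.02·0.605·0.939 + 0.69·0.605·0.061 + 0.52·0.395·0.939 + 0.88·0.395·0.061 = 0.250901
Posterior = 0.046668 / 0.250901 ≈ 0.186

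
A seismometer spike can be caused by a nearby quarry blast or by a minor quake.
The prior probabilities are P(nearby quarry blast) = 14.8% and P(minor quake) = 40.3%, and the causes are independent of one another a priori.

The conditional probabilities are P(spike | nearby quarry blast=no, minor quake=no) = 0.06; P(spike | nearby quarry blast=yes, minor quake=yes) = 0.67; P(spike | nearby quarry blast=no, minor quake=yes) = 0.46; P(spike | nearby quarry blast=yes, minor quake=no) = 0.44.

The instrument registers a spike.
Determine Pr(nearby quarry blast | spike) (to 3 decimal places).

P(spike) = 0.06·0.852·0.597 + 0.46·0.852·0.403 + 0.44·0.148·0.597 + 0.67·0.148·0.403 = 0.030519 + 0.157944 + 0.038877 + 0.039961 = 0.267301
Restricting to configurations with nearby quarry blast present: 0.038877 + 0.039961 = 0.078838.
So P(nearby quarry blast | spike) = 0.078838/0.267301 ≈ 0.295.

Pr(nearby quarry blast | spike) ≈ 0.295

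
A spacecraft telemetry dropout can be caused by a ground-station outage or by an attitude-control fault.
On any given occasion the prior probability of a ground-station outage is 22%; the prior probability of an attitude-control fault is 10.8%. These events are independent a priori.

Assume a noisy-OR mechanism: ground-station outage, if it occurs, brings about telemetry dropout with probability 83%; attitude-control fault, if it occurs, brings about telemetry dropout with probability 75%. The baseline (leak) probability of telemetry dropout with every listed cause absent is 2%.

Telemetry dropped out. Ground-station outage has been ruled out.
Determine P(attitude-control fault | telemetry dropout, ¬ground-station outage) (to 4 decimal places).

P(attitude-control fault | telemetry dropout, ¬ground-station outage) ≈ 0.8205

Under noisy-OR, P(telemetry dropout | causes) = 1 − (1−0.02)·∏(1−qᵢ) over the active causes.
P(telemetry dropout | ¬ground-station outage) = 0.02*0.892 + 0.755*0.108 = 0.017840 + 0.081540 = 0.099380
The attitude-control fault-present share is 0.755*0.108 = 0.081540.
P(attitude-control fault | telemetry dropout, ¬ground-station outage) = 0.081540 / 0.099380 ≈ 0.8205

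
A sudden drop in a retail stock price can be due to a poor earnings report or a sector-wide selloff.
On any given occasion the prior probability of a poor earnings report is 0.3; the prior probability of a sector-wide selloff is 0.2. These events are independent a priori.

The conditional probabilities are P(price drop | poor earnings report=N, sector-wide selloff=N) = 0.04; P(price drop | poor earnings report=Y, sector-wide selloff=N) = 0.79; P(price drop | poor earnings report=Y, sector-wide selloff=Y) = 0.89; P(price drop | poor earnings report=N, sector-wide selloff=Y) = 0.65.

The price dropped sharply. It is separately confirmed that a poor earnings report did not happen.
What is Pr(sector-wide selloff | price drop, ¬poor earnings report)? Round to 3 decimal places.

Pr(sector-wide selloff | price drop, ¬poor earnings report) ≈ 0.802

For the numerator, keep only sector-wide selloff=true terms: 0.65×0.2 = 0.130000
Normalizer over all consistent configurations: 0.04×0.8 + 0.65×0.2 = 0.162000
Posterior = 0.130000 / 0.162000 ≈ 0.802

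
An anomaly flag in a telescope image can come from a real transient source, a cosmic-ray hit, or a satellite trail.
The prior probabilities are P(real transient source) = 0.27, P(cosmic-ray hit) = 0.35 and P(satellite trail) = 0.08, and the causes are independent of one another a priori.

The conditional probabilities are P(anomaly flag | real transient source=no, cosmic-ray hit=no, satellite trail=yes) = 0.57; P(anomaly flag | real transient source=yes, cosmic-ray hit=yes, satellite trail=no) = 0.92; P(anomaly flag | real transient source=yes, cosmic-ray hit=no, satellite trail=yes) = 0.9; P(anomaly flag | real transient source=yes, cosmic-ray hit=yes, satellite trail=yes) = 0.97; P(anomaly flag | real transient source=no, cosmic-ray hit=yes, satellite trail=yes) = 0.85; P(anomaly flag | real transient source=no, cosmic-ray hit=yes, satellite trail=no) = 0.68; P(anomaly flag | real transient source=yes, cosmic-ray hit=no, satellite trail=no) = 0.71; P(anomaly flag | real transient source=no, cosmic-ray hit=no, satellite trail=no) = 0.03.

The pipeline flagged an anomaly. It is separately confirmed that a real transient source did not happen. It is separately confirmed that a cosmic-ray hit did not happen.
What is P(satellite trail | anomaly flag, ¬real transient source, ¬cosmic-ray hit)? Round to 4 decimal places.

P(anomaly flag | ¬real transient source, ¬cosmic-ray hit) = 0.03·0.92 + 0.57·0.08 = 0.027600 + 0.045600 = 0.073200
Restricting to configurations with satellite trail present: 0.57·0.08 = 0.045600.
So P(satellite trail | anomaly flag, ¬real transient source, ¬cosmic-ray hit) = 0.045600/0.073200 ≈ 0.6230.

P(satellite trail | anomaly flag, ¬real transient source, ¬cosmic-ray hit) ≈ 0.6230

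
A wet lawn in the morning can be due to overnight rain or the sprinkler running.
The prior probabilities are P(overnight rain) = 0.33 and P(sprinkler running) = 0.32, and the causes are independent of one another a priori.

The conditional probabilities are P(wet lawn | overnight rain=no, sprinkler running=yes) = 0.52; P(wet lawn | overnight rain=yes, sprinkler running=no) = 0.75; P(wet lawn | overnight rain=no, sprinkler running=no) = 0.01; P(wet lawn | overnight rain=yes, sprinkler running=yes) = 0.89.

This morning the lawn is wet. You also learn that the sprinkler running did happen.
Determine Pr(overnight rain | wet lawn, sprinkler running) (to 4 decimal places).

P(wet lawn | sprinkler running) = 0.52·0.67 + 0.89·0.33 = 0.348400 + 0.293700 = 0.642100
Of this, 0.293700 comes from 0.89·0.33 (the overnight rain=true cases).
Hence the posterior is 0.293700/0.642100 ≈ 0.4574.

Pr(overnight rain | wet lawn, sprinkler running) ≈ 0.4574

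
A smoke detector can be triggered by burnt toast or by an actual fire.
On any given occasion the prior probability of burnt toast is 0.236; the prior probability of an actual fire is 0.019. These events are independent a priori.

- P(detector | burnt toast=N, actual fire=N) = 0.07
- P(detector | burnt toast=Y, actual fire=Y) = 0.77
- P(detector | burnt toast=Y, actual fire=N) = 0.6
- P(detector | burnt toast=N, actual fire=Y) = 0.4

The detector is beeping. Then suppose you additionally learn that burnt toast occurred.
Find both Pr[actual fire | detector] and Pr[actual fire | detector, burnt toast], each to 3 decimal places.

Enumerate the 4 (burnt toast, actual fire) configurations and weight by the priors:
  P(detector) = 0.07×0.764×0.981 + 0.4×0.764×0.019 + 0.6×0.236×0.981 + 0.77×0.236×0.019
        = 0.052464 + 0.005806 + 0.138910 + 0.003453 = 0.200633
Keeping only the actual fire-present terms gives 0.009259, so
  P(actual fire | detector) = 0.009259 / 0.200633 ≈ 0.046

Now condition on the additional information:
Weight on actual fire=true, given the evidence: 0.77*0.019 = 0.014630
Normalizer over all consistent configurations: 0.6*0.981 + 0.77*0.019 = 0.603230
Posterior = 0.014630 / 0.603230 ≈ 0.024
— burnt toast explains away the evidence for actual fire.

Pr[actual fire | detector] ≈ 0.046; Pr[actual fire | detector, burnt toast] ≈ 0.024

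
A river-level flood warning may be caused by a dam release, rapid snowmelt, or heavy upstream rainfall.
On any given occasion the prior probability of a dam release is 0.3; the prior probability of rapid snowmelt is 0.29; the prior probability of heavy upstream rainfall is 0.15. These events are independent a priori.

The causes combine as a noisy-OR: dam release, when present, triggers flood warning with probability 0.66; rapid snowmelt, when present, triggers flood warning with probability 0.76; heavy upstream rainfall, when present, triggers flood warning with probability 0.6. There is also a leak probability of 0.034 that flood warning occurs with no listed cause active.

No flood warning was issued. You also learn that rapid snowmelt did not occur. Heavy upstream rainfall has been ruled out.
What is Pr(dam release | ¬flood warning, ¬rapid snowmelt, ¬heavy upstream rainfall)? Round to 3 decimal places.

Under noisy-OR, P(flood warning | causes) = 1 − (1−0.034)·∏(1−qᵢ) over the active causes.
Enumerate both values of dam release and weight by the priors:
  P(¬flood warning | ¬rapid snowmelt, ¬heavy upstream rainfall) = 0.966·0.7 + 0.32844·0.3
        = 0.676200 + 0.098532 = 0.774732
The terms with dam release present sum to 0.098532, so
  P(dam release | ¬flood warning, ¬rapid snowmelt, ¬heavy upstream rainfall) = 0.098532 / 0.774732 ≈ 0.127

Pr(dam release | ¬flood warning, ¬rapid snowmelt, ¬heavy upstream rainfall) ≈ 0.127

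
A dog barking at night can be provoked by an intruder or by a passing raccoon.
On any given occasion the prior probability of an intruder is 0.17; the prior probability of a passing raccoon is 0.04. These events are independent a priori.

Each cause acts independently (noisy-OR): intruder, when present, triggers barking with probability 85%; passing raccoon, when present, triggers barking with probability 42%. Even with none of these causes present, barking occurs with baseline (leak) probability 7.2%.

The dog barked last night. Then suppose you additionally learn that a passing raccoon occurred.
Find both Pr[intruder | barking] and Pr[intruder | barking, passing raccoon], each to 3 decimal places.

Pr[intruder | barking] ≈ 0.669; Pr[intruder | barking, passing raccoon] ≈ 0.290

Under noisy-OR, P(barking | causes) = 1 − (1−0.072)·∏(1−qᵢ) over the active causes.
By total probability over the 4 (intruder, passing raccoon) configurations:
  P(barking) = 0.072·0.83·0.96 + 0.46176·0.83·0.04 + 0.8608·0.17·0.96 + 0.919264·0.17·0.04
        = 0.057370 + 0.015330 + 0.140483 + 0.006251 = 0.219434
The terms with intruder present sum to 0.146734, so
  P(intruder | barking) = 0.146734 / 0.219434 ≈ 0.669

With the extra evidence:
Numerator (weight on configurations with intruder): 0.919264*0.17 = 0.156275
Normalizer over all consistent configurations: 0.46176*0.83 + 0.919264*0.17 = 0.539536
Posterior = 0.156275 / 0.539536 ≈ 0.290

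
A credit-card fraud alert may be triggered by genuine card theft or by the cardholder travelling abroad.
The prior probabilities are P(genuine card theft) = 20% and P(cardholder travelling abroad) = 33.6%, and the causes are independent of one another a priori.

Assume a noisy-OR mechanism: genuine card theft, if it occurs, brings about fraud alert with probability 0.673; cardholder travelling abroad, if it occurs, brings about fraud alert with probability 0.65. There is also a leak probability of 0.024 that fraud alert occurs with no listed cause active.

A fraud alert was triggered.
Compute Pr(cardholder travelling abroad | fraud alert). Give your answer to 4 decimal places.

Under noisy-OR, P(fraud alert | causes) = 1 − (1−0.024)·∏(1−qᵢ) over the active causes.
By total probability over the 4 (genuine card theft, cardholder travelling abroad) configurations:
  P(fraud alert) = 0.024·0.8·0.664 + 0.6584·0.8·0.336 + 0.680848·0.2·0.664 + 0.888297·0.2·0.336
        = 0.012749 + 0.176978 + 0.090417 + 0.059694 = 0.339838
Configurations with cardholder travelling abroad contribute 0.236672, so
  P(cardholder travelling abroad | fraud alert) = 0.236672 / 0.339838 ≈ 0.6964

Pr(cardholder travelling abroad | fraud alert) ≈ 0.6964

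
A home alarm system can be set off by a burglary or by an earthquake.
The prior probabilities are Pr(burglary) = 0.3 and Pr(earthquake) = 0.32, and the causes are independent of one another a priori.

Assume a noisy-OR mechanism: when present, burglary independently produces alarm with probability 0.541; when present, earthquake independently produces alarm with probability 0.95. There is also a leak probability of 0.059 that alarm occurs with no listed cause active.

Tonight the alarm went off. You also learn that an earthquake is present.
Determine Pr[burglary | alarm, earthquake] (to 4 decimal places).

Pr[burglary | alarm, earthquake] ≈ 0.3056

Under noisy-OR, P(alarm | causes) = 1 − (1−0.059)·∏(1−qᵢ) over the active causes.
P(alarm | earthquake) = 0.95295·0.7 + 0.978404·0.3 = 0.667065 + 0.293521 = 0.960586
Of this, 0.293521 comes from 0.978404·0.3 (the burglary=true cases).
So P(burglary | alarm, earthquake) = 0.293521/0.960586 ≈ 0.3056.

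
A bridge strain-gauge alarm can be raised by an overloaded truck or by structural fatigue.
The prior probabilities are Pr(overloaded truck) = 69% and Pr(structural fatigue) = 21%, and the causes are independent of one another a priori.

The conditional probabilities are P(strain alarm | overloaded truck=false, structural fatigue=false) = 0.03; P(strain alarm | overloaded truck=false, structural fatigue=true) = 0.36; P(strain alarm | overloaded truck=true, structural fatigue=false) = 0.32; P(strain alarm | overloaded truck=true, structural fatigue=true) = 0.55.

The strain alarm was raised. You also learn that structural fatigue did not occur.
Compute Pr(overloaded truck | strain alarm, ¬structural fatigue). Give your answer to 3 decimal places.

Pr(overloaded truck | strain alarm, ¬structural fatigue) ≈ 0.960

Weight on overloaded truck=true, given the evidence: 0.32*0.69 = 0.220800
Denominator P(strain alarm | ¬structural fatigue): 0.03*0.31 + 0.32*0.69 = 0.230100
Posterior = 0.220800 / 0.230100 ≈ 0.960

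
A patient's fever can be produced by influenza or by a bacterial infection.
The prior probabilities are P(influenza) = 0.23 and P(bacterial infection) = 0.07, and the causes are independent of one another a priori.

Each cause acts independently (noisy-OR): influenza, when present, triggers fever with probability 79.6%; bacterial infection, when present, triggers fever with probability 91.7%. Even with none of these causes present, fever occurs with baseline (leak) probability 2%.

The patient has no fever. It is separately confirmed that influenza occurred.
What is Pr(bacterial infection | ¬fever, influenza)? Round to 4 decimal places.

Pr(bacterial infection | ¬fever, influenza) ≈ 0.0062

Under noisy-OR, P(fever | causes) = 1 − (1−0.02)·∏(1−qᵢ) over the active causes.
For the numerator, keep only bacterial infection=true terms: 0.016593*0.07 = 0.001162
The normalizing constant is 0.19992*0.93 + 0.016593*0.07 = 0.187088
Posterior = 0.001162 / 0.187088 ≈ 0.0062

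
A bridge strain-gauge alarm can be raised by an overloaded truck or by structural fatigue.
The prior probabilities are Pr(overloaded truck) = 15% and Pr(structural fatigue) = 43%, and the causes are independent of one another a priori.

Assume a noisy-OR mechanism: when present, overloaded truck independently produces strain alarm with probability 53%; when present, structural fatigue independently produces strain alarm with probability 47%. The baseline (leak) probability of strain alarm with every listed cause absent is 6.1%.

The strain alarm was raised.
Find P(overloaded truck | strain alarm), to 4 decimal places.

P(overloaded truck | strain alarm) ≈ 0.3131

Under noisy-OR, P(strain alarm | causes) = 1 − (1−0.061)·∏(1−qᵢ) over the active causes.
Enumerate the 4 (overloaded truck, structural fatigue) configurations and weight by the priors:
  P(strain alarm) = 0.061×0.85×0.57 + 0.50233×0.85×0.43 + 0.55867×0.15×0.57 + 0.766095×0.15×0.43
        = 0.029554 + 0.183602 + 0.047766 + 0.049413 = 0.310335
The terms with overloaded truck present sum to 0.097179, so
  P(overloaded truck | strain alarm) = 0.097179 / 0.310335 ≈ 0.3131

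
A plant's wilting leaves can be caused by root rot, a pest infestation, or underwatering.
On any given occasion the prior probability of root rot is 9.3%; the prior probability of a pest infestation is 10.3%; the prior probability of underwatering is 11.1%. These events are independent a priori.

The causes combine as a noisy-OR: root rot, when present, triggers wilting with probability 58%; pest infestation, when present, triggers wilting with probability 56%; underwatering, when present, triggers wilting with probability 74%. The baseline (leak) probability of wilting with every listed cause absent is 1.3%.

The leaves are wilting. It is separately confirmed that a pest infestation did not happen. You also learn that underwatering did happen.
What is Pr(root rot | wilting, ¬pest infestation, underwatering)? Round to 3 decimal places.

Pr(root rot | wilting, ¬pest infestation, underwatering) ≈ 0.110

Under noisy-OR, P(wilting | causes) = 1 − (1−0.013)·∏(1−qᵢ) over the active causes.
P(wilting | ¬pest infestation, underwatering) = 0.74338*0.907 + 0.89222*0.093 = 0.674246 + 0.082976 = 0.757222
The root rot-present share is 0.89222*0.093 = 0.082976.
Hence the posterior is 0.082976/0.757222 ≈ 0.110.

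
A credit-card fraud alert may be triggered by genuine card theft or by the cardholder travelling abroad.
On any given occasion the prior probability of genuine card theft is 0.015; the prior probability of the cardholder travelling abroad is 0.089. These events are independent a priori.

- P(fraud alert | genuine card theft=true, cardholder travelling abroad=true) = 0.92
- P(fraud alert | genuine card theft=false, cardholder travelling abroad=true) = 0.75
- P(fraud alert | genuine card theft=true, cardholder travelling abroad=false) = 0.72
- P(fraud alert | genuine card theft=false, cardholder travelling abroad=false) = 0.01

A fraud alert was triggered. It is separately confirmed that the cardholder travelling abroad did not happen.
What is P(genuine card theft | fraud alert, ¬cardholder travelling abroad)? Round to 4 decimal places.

P(fraud alert | ¬cardholder travelling abroad) = 0.01×0.985 + 0.72×0.015 = 0.009850 + 0.010800 = 0.020650
Restricting to configurations with genuine card theft present: 0.72×0.015 = 0.010800.
So P(genuine card theft | fraud alert, ¬cardholder travelling abroad) = 0.010800/0.020650 ≈ 0.5230.

P(genuine card theft | fraud alert, ¬cardholder travelling abroad) ≈ 0.5230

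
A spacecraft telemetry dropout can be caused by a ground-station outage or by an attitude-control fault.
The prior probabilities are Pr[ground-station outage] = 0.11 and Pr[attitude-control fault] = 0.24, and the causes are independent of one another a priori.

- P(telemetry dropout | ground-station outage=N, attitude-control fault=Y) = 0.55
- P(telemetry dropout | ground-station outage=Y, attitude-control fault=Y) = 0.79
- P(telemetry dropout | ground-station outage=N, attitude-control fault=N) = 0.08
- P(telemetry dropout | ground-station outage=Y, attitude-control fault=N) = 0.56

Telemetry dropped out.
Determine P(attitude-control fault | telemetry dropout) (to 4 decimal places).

Sum P(telemetry dropout|·) weighted by the priors over the 4 (ground-station outage, attitude-control fault) configurations:
  P(telemetry dropout) = 0.08×0.89×0.76 + 0.55×0.89×0.24 + 0.56×0.11×0.76 + 0.79×0.11×0.24
        = 0.054112 + 0.117480 + 0.046816 + 0.020856 = 0.239264
Keeping only the attitude-control fault-present terms gives 0.138336, so
  P(attitude-control fault | telemetry dropout) = 0.138336 / 0.239264 ≈ 0.5782

P(attitude-control fault | telemetry dropout) ≈ 0.5782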